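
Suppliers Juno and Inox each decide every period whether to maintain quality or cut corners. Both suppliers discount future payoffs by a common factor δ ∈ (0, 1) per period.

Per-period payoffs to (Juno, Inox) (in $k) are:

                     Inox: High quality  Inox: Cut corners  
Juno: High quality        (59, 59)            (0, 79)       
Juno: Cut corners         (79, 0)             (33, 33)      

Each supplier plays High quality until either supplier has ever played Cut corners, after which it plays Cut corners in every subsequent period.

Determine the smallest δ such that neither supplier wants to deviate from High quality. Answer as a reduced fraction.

10/23

Cooperation forever yields 59 each period: 59/(1−δ).
Deviating yields 79 once, then 33 forever: 79 + 33δ/(1−δ).
No profitable deviation requires 59/(1−δ) ≥ 79 + 33δ/(1−δ).
Multiplying by (1−δ): 59 ≥ 79(1−δ) + 33δ = 79 − 46δ.
So 46δ ≥ 20, i.e. δ ≥ 20/46 = 10/23.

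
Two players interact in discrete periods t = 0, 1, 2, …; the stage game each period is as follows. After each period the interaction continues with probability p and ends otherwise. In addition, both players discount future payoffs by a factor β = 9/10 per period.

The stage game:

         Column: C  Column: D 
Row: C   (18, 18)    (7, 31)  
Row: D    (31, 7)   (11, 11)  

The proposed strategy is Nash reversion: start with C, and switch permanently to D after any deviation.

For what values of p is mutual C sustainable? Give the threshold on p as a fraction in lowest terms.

13/18

Expected continuation weight on next period's payoff is β·p = 9/10·p, which plays the role of the discount factor.
Cooperation requires 9/10·p ≥ (31−18)/(31−11) = 13/20, hence p ≥ 13/18.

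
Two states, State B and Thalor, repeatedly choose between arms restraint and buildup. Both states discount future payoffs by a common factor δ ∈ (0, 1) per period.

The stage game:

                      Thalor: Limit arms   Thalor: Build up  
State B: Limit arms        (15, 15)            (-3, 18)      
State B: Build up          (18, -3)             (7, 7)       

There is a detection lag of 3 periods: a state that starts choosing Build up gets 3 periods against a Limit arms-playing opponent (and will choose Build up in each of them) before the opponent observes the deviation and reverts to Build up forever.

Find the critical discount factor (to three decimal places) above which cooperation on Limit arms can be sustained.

0.648

A deviator earns 18 for 3 periods, then 7 forever; cooperating earns 15 forever. Multiplying the IC by (1−δ):
15 ≥ 18(1−δ^3) + 7δ^3, so 11·δ^3 ≥ 3 and δ^3 ≥ 3/11.
δ ≥ (3/11)^(1/3) ≈ 0.648.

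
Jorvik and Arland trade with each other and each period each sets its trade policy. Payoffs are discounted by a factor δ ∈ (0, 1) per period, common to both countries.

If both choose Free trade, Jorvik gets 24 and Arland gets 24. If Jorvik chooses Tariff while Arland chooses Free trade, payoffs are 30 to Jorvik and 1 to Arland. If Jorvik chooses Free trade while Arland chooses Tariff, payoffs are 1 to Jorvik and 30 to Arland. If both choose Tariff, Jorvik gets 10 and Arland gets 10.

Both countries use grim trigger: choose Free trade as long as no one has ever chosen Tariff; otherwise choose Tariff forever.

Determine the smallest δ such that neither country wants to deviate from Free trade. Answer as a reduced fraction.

Cooperation forever yields 24 each period: 24/(1−δ).
Deviating yields 30 once, then 10 forever: 30 + 10δ/(1−δ).
No profitable deviation requires 24/(1−δ) ≥ 30 + 10δ/(1−δ).
Multiplying by (1−δ): 24 ≥ 30(1−δ) + 10δ = 30 − 20δ.
So 20δ ≥ 6, i.e. δ ≥ 6/20 = 3/10.

3/10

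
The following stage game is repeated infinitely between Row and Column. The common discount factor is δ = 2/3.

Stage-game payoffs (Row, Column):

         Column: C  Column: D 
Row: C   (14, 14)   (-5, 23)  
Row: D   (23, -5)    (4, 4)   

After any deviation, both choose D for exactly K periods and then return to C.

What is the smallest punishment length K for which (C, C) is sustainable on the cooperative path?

IC: δ(1−δ^K)/(1−δ) ≥ (23−14)/(14−4) = 9/10.
With δ = 2/3: need 1 − δ^K ≥ 9/10·(1−2/3)/(2/3), i.e. δ^K ≤ 0.5500.
Since (2/3)^1 = 0.6667 and (2/3)^2 = 0.4444, the smallest such K is 2.

2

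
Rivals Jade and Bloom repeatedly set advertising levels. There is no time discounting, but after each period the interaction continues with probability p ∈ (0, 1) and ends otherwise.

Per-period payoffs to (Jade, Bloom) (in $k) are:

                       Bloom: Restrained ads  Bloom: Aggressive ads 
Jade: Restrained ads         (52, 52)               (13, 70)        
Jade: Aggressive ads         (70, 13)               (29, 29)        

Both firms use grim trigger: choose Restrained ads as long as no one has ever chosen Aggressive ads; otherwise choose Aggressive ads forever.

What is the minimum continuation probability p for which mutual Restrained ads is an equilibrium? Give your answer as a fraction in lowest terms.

Expected cooperation value is 52 + p·52 + p²·52 + … = 52/(1−p); deviation gives 70 + p·29/(1−p).
52 ≥ 70(1−p) + 29p ⇒ 41p ≥ 18 ⇒ p ≥ 18/41.

18/41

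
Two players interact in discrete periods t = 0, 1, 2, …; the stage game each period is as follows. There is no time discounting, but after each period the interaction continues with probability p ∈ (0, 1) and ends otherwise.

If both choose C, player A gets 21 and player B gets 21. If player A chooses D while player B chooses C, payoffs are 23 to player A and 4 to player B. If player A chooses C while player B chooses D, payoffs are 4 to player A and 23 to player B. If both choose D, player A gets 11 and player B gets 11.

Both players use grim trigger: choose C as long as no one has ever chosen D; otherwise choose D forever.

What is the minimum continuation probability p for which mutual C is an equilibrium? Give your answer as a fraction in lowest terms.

1/6

Expected cooperation value is 21 + p·21 + p²·21 + … = 21/(1−p); deviation gives 23 + p·11/(1−p).
21 ≥ 23(1−p) + 11p ⇒ 12p ≥ 2 ⇒ p ≥ 2/12 = 1/6.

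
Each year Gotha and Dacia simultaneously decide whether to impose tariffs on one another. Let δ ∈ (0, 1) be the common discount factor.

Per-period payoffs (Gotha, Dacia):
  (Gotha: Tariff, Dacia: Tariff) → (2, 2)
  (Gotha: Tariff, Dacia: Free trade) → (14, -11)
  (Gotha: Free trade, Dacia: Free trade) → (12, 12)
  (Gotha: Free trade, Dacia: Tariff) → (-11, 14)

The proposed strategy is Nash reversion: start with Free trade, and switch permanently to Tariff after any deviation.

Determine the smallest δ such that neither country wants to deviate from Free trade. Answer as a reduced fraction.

1/6

Under grim trigger the critical discount factor is (T−C)/(T−P) with T = 14, C = 12, P = 2.
δ* = (14−12)/(14−2) = 2/12 = 1/6.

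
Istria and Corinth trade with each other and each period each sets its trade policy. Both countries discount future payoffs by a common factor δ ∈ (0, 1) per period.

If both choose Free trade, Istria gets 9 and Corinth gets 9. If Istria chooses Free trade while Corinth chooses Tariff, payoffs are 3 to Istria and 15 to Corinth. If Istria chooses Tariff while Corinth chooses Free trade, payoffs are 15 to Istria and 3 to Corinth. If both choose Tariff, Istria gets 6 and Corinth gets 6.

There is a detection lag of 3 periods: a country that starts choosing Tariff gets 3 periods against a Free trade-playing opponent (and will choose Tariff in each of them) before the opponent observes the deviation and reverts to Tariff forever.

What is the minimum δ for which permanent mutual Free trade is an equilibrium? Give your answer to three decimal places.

0.874

The best deviation is to choose Tariff for all 3 undetected periods, earning 15 each, then 6 forever once detected.
Deviation value: 15(1−δ^3)/(1−δ) + 6δ^3/(1−δ); cooperation value: 9/(1−δ).
IC: 9 ≥ 15(1−δ^3) + 6δ^3 = 15 − 9δ^3.
So δ^3 ≥ 6/9 = 2/3, giving δ ≥ (2/3)^(1/3) ≈ 0.874.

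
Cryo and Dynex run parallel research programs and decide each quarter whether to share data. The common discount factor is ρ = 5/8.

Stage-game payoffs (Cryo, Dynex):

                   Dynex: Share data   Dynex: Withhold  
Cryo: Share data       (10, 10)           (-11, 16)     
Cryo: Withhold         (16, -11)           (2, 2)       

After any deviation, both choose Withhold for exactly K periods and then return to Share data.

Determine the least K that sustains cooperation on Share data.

2

IC: ρ(1−ρ^K)/(1−ρ) ≥ (16−10)/(10−2) = 3/4.
With ρ = 5/8: need 1 − ρ^K ≥ 3/4·(1−5/8)/(5/8), i.e. ρ^K ≤ 0.5500.
Since (5/8)^1 = 0.6250 and (5/8)^2 = 0.3906, the smallest such K is 2.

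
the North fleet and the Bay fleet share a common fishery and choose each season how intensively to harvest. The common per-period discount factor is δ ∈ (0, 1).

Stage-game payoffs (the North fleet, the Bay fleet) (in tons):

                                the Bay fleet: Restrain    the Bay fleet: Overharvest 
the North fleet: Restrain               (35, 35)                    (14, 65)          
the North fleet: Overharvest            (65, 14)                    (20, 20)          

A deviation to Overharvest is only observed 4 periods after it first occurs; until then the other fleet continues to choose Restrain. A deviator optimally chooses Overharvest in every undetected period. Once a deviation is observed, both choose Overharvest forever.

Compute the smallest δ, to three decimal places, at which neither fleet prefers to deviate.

A deviator earns 65 for 4 periods, then 20 forever; cooperating earns 35 forever. Multiplying the IC by (1−δ):
35 ≥ 65(1−δ^4) + 20δ^4, so 45·δ^4 ≥ 30 and δ^4 ≥ 2/3.
δ ≥ (2/3)^(1/4) ≈ 0.904.

0.904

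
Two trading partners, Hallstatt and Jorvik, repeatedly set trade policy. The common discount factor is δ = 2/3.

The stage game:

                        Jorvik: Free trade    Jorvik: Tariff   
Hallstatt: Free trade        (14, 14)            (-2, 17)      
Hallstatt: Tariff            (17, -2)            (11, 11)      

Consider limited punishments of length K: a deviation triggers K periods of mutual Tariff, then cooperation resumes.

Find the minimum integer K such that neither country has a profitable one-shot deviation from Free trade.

IC: δ(1−δ^K)/(1−δ) ≥ (17−14)/(14−11) = 1.
With δ = 2/3: need 1 − δ^K ≥ 1·(1−2/3)/(2/3), i.e. δ^K ≤ 0.5000.
Since (2/3)^1 = 0.6667 and (2/3)^2 = 0.4444, the smallest such K is 2.

2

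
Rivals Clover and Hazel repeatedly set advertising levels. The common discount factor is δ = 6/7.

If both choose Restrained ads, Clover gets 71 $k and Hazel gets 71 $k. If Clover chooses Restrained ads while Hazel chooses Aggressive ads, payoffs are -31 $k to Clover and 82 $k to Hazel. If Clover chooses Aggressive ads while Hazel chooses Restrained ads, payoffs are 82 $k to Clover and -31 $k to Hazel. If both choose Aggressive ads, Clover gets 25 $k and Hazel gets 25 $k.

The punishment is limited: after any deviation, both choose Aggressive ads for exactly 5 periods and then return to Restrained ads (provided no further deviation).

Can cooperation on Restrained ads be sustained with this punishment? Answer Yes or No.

IC: δ+…+δ^5 ≥ (82−71)/(71−25) = 11/46.
At δ = 6/7: partial sum = 3.2240 ≥ 0.2391. Cooperation sustainable.

Yes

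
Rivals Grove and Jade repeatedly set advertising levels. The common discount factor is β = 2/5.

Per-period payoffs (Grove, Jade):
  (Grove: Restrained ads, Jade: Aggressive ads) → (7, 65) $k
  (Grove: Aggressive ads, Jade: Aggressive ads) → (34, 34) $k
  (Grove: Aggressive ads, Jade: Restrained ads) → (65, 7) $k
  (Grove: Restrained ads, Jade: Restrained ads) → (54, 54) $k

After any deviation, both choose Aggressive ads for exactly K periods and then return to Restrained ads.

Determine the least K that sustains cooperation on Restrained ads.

2

IC: β(1−β^K)/(1−β) ≥ (65−54)/(54−34) = 11/20.
With β = 2/5: need 1 − β^K ≥ 11/20·(1−2/5)/(2/5), i.e. β^K ≤ 0.1750.
Since (2/5)^1 = 0.4000 and (2/5)^2 = 0.1600, the smallest such K is 2.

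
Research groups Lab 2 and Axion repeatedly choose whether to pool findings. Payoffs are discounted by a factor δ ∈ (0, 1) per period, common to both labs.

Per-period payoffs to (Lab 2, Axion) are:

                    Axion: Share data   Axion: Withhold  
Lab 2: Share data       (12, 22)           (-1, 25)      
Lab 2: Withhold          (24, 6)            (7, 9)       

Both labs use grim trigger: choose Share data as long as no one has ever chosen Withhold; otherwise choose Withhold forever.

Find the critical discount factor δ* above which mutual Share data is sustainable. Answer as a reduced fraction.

12/17

For Lab 2: deviation gain 24−12 = 12, per-period punishment loss 12−7 = 5. IC gives δ ≥ 12/17.
For Axion: gain 3, loss 13 per period, so δ ≥ 3/16.
The tighter constraint is Lab 2's, so cooperation needs δ ≥ 12/17.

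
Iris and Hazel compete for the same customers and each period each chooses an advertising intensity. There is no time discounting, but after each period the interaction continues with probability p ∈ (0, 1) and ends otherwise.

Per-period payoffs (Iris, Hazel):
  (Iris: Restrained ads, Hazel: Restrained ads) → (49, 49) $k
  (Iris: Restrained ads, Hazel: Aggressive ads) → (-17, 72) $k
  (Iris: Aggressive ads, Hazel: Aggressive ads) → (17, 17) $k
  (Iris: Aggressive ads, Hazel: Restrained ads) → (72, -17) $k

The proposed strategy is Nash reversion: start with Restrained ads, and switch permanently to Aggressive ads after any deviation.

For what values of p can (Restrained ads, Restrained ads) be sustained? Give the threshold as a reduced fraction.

With no time discounting, the continuation probability p plays the role of the discount factor.
Grim-trigger IC: 49/(1−p) ≥ 72 + 17p/(1−p) ⇒ p ≥ (72−49)/(72−17) = 23/55.

23/55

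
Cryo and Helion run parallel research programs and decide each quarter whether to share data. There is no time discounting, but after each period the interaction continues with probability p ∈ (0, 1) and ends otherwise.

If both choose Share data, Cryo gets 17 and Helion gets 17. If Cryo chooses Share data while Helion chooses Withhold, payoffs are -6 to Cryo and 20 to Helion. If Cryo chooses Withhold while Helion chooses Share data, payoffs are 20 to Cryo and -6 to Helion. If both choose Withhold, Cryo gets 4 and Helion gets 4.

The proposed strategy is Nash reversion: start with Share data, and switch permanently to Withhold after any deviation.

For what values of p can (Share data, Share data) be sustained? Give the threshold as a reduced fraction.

Expected cooperation value is 17 + p·17 + p²·17 + … = 17/(1−p); deviation gives 20 + p·4/(1−p).
17 ≥ 20(1−p) + 4p ⇒ 16p ≥ 3 ⇒ p ≥ 3/16.

3/16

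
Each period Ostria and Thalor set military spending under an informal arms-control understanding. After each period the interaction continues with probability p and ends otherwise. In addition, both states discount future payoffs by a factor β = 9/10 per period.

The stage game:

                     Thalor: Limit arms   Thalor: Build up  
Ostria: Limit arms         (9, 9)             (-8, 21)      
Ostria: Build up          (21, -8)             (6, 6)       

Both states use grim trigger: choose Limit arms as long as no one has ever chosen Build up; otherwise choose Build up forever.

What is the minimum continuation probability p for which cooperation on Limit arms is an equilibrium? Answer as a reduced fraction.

8/9

Expected continuation weight on next period's payoff is β·p = 9/10·p, which plays the role of the discount factor.
Cooperation requires 9/10·p ≥ (21−9)/(21−6) = 4/5, hence p ≥ 8/9.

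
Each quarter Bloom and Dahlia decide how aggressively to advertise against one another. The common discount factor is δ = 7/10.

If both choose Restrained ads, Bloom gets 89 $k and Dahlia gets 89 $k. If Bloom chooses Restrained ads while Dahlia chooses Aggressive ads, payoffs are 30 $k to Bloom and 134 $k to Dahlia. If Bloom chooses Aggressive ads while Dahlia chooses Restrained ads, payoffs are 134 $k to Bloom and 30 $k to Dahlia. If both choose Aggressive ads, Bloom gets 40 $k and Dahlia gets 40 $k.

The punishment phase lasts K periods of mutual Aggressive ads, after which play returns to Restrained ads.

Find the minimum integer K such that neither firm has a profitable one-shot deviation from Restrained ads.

2

IC: δ(1−δ^K)/(1−δ) ≥ (134−89)/(89−40) = 45/49.
With δ = 7/10: need 1 − δ^K ≥ 45/49·(1−7/10)/(7/10), i.e. δ^K ≤ 0.6064.
Since (7/10)^1 = 0.7000 and (7/10)^2 = 0.4900, the smallest such K is 2.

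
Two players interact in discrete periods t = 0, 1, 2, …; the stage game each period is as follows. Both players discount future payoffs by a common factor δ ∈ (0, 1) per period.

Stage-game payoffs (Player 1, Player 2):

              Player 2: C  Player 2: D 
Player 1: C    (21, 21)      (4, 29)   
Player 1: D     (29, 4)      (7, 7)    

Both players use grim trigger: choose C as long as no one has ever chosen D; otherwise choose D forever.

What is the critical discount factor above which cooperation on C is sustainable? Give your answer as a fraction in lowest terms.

4/11

Under grim trigger the critical discount factor is (T−C)/(T−P) with T = 29, C = 21, P = 7.
δ* = (29−21)/(29−7) = 8/22 = 4/11.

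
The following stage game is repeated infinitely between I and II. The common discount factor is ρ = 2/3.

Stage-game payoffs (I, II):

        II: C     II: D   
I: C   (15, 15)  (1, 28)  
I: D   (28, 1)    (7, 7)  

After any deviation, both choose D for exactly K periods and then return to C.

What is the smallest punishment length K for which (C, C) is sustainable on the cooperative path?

IC: ρ(1−ρ^K)/(1−ρ) ≥ (28−15)/(15−7) = 13/8.
With ρ = 2/3: need 1 − ρ^K ≥ 13/8·(1−2/3)/(2/3), i.e. ρ^K ≤ 0.1875.
Since (2/3)^4 = 0.1975 and (2/3)^5 = 0.1317, the smallest such K is 5.

5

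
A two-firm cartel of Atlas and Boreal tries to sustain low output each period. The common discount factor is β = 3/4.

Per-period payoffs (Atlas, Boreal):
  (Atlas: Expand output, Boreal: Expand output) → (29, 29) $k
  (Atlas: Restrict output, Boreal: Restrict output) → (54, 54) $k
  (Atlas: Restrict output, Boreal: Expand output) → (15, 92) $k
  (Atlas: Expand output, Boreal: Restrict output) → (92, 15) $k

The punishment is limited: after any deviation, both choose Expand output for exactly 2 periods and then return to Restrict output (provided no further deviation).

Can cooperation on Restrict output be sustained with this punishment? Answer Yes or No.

No

A one-shot deviation gives 92 now, then 29 for 2 periods, then back to 54.
Gain from deviating: (92−54) today; loss: (54−29) in each of the next 2 periods.
No-deviation condition: (54−29)(β+…+β^2) ≥ 92−54, i.e. β+…+β^2 ≥ 38/25.
At β = 3/4: β+…+β^2 = 1.3125 < 1.5200.
So cooperation is not sustainable.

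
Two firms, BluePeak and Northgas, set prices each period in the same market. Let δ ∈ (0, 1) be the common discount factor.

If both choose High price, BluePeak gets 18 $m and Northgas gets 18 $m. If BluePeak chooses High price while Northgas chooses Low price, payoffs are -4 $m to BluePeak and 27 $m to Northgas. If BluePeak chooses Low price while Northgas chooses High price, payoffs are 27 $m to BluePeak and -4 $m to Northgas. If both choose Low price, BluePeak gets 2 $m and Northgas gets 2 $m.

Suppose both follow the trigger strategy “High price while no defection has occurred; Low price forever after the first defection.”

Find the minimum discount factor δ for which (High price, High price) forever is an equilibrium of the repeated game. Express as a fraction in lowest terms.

18/(1−δ) ≥ 27 + 2δ/(1−δ)
18 ≥ 27 − 25δ
δ ≥ 9/25.

9/25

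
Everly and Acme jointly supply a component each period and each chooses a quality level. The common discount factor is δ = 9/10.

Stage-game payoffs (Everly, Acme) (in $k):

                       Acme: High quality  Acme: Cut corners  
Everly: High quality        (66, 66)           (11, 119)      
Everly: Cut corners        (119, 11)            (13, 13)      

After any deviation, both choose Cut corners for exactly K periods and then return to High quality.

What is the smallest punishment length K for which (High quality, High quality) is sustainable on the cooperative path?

Need Σ_{k=1}^{K} δ^k ≥ (119−66)/(66−13) = 1.0000 at δ = 9/10.
At K = 1 the sum is 0.9000 < 1.0000; at K = 2 it is 1.7100 ≥ 1.0000.
So the minimum punishment length is K = 2.

2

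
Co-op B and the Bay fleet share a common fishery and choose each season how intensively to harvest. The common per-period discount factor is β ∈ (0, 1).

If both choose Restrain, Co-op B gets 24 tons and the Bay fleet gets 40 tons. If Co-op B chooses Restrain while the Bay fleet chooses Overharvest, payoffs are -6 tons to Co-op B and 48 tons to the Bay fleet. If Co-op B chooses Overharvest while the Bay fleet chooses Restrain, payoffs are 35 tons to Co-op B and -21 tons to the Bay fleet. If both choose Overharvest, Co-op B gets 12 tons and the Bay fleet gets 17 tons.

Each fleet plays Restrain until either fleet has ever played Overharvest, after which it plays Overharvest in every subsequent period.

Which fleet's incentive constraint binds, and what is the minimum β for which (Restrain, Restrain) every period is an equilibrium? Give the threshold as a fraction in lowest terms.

Co-op B; β ≥ 11/23

Co-op B's threshold: (35−24)/(35−12) = 11/23.
the Bay fleet's threshold: (48−40)/(48−17) = 8/31.
11/23 > 8/31, so Co-op B binds and β* = 11/23.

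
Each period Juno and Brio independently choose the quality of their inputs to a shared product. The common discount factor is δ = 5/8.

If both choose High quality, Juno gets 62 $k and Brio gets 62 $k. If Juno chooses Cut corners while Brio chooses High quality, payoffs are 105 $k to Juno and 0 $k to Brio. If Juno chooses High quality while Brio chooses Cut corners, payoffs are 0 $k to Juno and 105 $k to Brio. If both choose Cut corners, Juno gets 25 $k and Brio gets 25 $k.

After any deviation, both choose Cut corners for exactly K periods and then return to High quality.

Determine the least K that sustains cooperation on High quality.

IC: δ(1−δ^K)/(1−δ) ≥ (105−62)/(62−25) = 43/37.
With δ = 5/8: need 1 − δ^K ≥ 43/37·(1−5/8)/(5/8), i.e. δ^K ≤ 0.3027.
Since (5/8)^2 = 0.3906 and (5/8)^3 = 0.2441, the smallest such K is 3.

3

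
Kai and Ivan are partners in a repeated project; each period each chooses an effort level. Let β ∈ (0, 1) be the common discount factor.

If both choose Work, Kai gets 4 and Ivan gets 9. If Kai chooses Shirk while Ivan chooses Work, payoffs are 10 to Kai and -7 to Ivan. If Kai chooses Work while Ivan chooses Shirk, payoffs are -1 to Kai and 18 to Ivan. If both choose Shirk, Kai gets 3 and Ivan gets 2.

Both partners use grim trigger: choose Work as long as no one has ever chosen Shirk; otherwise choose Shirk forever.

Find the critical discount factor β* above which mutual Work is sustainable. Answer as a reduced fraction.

6/7

Kai's threshold: (10−4)/(10−3) = 6/7.
Ivan's threshold: (18−9)/(18−2) = 9/16.
6/7 > 9/16, so Kai binds and β* = 6/7.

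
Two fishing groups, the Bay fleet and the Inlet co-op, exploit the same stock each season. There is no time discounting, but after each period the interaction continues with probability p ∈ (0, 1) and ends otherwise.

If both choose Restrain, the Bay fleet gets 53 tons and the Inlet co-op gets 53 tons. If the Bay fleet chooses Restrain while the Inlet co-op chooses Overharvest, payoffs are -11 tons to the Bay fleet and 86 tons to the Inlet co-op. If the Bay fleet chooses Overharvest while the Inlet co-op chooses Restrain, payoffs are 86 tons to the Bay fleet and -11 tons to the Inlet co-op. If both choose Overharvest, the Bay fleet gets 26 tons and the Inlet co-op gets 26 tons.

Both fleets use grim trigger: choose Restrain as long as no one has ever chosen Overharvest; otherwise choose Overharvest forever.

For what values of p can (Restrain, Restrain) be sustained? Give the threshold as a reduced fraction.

11/20

With no time discounting, the continuation probability p plays the role of the discount factor.
Grim-trigger IC: 53/(1−p) ≥ 86 + 26p/(1−p) ⇒ p ≥ (86−53)/(86−26) = 11/20.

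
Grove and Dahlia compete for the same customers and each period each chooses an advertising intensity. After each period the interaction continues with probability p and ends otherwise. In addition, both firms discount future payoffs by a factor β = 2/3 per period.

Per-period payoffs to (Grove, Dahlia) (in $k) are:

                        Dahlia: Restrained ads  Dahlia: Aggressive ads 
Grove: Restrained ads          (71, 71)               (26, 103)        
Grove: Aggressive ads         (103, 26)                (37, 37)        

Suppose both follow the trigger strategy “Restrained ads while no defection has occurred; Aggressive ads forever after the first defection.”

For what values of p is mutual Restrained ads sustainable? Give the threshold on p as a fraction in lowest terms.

Expected continuation weight on next period's payoff is β·p = 2/3·p, which plays the role of the discount factor.
Cooperation requires 2/3·p ≥ (103−71)/(103−37) = 16/33, hence p ≥ 8/11.

8/11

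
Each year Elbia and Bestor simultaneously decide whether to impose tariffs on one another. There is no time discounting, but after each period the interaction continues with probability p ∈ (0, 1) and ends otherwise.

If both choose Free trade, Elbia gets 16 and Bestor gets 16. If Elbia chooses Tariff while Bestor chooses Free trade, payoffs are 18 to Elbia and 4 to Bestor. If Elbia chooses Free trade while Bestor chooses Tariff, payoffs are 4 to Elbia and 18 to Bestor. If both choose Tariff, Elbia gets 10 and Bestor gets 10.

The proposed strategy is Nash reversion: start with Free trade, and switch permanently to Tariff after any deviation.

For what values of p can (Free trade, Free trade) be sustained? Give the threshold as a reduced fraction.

Expected cooperation value is 16 + p·16 + p²·16 + … = 16/(1−p); deviation gives 18 + p·10/(1−p).
16 ≥ 18(1−p) + 10p ⇒ 8p ≥ 2 ⇒ p ≥ 2/8 = 1/4.

1/4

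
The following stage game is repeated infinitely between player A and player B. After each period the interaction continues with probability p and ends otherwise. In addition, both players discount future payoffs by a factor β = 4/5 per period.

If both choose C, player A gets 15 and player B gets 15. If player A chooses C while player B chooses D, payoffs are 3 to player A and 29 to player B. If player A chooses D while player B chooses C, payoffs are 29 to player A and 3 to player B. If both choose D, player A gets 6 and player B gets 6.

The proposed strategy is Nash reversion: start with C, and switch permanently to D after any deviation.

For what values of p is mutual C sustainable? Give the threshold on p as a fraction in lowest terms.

With continuation probability p and discount β, the effective per-period discount factor is βp.
Grim-trigger IC: βp ≥ (29−15)/(29−6) = 14/23.
So p ≥ (14/23)/(4/5) = 35/46.

35/46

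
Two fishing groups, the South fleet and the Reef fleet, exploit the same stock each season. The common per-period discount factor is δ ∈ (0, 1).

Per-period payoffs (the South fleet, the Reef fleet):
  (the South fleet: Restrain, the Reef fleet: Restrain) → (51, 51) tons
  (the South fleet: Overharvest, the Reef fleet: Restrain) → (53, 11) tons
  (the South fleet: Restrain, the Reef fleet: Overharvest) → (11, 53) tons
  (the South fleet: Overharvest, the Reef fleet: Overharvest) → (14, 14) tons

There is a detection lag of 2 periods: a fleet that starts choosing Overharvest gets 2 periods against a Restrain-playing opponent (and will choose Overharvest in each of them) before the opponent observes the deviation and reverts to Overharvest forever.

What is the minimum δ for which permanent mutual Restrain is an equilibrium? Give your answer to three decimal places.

The best deviation is to choose Overharvest for all 2 undetected periods, earning 53 each, then 14 forever once detected.
Deviation value: 53(1−δ^2)/(1−δ) + 14δ^2/(1−δ); cooperation value: 51/(1−δ).
IC: 51 ≥ 53(1−δ^2) + 14δ^2 = 53 − 39δ^2.
So δ^2 ≥ 2/39, giving δ ≥ (2/39)^(1/2) ≈ 0.226.

0.226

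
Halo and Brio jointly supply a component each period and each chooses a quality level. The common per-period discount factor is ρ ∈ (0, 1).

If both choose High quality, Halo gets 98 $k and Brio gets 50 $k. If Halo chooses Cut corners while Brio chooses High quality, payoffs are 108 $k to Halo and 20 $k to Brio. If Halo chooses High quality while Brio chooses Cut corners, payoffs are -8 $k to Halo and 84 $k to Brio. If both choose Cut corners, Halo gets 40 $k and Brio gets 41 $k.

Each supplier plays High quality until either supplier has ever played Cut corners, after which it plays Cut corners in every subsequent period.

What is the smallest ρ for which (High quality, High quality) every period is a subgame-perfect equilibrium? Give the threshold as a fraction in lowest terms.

34/43

Halo: cooperation gives 98 each period; deviation gives 108 once then 40 forever.
  98/(1−ρ) ≥ 108 + 40ρ/(1−ρ) ⇒ ρ ≥ 10/68 = 5/34.
Brio: cooperation gives 50 each period; deviation gives 84 once then 41 forever.
  ρ ≥ 34/43.
Both must hold, so the binding constraint is Brio's: ρ ≥ 34/43.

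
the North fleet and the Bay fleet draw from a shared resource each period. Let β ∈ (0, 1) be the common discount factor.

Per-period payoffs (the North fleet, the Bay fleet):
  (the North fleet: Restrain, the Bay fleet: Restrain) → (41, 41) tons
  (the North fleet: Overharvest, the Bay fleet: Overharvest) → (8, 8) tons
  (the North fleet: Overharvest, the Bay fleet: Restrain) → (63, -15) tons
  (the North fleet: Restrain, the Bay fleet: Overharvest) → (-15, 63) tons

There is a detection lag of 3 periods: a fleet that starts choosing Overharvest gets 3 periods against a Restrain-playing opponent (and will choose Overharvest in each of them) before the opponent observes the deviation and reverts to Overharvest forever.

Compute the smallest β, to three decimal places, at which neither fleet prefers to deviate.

A deviator earns 63 for 3 periods, then 8 forever; cooperating earns 41 forever. Multiplying the IC by (1−β):
41 ≥ 63(1−β^3) + 8β^3, so 55·β^3 ≥ 22 and β^3 ≥ 2/5.
β ≥ (2/5)^(1/3) ≈ 0.737.

0.737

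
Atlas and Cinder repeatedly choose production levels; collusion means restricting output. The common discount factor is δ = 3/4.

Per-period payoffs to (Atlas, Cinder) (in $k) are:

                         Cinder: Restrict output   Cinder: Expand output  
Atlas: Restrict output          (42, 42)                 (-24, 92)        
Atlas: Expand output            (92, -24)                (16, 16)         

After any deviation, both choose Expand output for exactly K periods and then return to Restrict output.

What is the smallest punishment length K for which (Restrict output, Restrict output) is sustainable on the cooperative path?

No profitable deviation requires (42−16)(δ+…+δ^K) ≥ 92−42, i.e. δ+…+δ^K ≥ 25/13 ≈ 1.9231.
With δ = 3/4, the partial sums are K=1: 0.7500, K=2: 1.3125, K=3: 1.7344, K=4: 2.0508.
K = 4 is the first length at which the sum reaches 1.9231.

4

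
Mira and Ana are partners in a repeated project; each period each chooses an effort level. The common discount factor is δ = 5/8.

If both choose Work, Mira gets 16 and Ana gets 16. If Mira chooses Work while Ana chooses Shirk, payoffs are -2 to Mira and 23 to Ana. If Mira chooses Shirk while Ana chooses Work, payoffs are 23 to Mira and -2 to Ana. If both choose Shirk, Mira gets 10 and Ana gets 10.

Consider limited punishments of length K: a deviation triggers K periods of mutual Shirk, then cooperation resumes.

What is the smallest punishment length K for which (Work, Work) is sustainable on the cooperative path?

Need Σ_{k=1}^{K} δ^k ≥ (23−16)/(16−10) = 1.1667 at δ = 5/8.
At K = 2 the sum is 1.0156 < 1.1667; at K = 3 it is 1.2598 ≥ 1.1667.
So the minimum punishment length is K = 3.

3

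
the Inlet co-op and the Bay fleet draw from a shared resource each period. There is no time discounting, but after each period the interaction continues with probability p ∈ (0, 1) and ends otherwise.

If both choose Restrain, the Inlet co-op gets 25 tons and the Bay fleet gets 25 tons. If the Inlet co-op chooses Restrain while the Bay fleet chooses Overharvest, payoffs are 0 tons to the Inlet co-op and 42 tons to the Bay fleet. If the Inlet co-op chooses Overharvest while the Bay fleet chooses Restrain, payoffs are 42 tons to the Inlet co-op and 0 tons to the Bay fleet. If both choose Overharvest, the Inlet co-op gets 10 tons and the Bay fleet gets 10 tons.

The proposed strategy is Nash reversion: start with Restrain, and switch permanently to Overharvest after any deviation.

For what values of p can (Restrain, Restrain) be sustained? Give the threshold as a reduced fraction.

Expected cooperation value is 25 + p·25 + p²·25 + … = 25/(1−p); deviation gives 42 + p·10/(1−p).
25 ≥ 42(1−p) + 10p ⇒ 32p ≥ 17 ⇒ p ≥ 17/32.

17/32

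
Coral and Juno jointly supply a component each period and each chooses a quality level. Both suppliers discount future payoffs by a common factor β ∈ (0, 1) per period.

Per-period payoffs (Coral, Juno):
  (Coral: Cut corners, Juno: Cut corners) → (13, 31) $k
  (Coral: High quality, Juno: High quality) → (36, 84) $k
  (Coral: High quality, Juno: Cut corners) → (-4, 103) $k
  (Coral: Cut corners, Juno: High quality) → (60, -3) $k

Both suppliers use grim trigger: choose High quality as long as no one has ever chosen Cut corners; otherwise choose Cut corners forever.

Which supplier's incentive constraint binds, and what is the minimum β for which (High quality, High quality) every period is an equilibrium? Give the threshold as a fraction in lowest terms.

Coral; β ≥ 24/47

For Coral: deviation gain 60−36 = 24, per-period punishment loss 36−13 = 23. IC gives β ≥ 24/47.
For Juno: gain 19, loss 53 per period, so β ≥ 19/72.
The tighter constraint is Coral's, so cooperation needs β ≥ 24/47.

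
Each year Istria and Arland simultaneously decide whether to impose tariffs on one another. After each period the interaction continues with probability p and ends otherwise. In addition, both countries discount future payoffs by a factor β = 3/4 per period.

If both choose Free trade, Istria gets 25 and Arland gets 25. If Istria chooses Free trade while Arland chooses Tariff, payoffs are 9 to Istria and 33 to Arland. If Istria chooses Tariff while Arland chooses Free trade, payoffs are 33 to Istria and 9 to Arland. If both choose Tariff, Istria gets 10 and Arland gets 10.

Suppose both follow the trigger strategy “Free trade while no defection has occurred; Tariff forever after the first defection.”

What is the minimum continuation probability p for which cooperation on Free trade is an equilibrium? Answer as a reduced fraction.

32/69

With continuation probability p and discount β, the effective per-period discount factor is βp.
Grim-trigger IC: βp ≥ (33−25)/(33−10) = 8/23.
So p ≥ (8/23)/(3/4) = 32/69.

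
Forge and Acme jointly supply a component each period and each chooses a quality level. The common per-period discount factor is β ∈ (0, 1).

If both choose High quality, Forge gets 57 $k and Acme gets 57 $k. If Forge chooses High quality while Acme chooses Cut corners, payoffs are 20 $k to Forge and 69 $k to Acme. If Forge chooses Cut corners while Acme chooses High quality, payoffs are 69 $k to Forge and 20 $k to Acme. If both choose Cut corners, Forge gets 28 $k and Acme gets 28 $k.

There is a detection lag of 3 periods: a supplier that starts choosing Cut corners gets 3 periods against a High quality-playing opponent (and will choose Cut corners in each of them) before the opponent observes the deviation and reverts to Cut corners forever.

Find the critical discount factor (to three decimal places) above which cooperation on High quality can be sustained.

0.664

Deviating for the 3 undetected periods gains 69−57 = 12 per period over cooperation, then loses 57−28 = 29 per period forever once punishment starts.
Gain: 12(1 + β + … + β^2); loss: 29·β^3/(1−β).
No profitable deviation ⇔ 12(1−β^3) ≤ 29·β^3, i.e. β^3 ≥ 12/(12+29) = 12/41.
Hence β ≥ (12/41)^(1/3) ≈ 0.664.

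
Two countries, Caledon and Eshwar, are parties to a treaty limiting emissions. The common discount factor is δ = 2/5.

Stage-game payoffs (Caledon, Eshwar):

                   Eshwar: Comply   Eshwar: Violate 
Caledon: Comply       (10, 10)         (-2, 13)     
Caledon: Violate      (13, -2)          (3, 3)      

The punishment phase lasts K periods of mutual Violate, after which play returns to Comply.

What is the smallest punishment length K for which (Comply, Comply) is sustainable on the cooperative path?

2

IC: δ(1−δ^K)/(1−δ) ≥ (13−10)/(10−3) = 3/7.
With δ = 2/5: need 1 − δ^K ≥ 3/7·(1−2/5)/(2/5), i.e. δ^K ≤ 0.3571.
Since (2/5)^1 = 0.4000 and (2/5)^2 = 0.1600, the smallest such K is 2.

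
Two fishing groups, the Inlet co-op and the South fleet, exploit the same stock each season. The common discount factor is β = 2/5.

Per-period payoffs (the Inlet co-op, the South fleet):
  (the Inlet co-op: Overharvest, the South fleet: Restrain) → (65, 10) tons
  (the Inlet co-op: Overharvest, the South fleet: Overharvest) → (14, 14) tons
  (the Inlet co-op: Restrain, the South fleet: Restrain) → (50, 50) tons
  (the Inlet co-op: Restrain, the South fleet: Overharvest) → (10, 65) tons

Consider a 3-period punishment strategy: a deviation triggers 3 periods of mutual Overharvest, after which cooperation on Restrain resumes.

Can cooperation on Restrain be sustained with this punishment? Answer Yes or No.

A one-shot deviation gives 65 now, then 14 for 3 periods, then back to 50.
Gain from deviating: (65−50) today; loss: (50−14) in each of the next 3 periods.
No-deviation condition: (50−14)(β+…+β^3) ≥ 65−50, i.e. β+…+β^3 ≥ 5/12.
At β = 2/5: β+…+β^3 = 0.6240 ≥ 0.4167.
So cooperation is sustainable.

Yes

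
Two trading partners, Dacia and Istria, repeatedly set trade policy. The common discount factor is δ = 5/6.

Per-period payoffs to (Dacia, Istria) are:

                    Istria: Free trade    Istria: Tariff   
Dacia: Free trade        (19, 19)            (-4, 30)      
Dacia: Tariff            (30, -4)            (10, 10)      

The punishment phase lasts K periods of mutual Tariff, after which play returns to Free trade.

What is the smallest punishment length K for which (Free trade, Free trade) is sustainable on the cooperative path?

2

Need Σ_{k=1}^{K} δ^k ≥ (30−19)/(19−10) = 1.2222 at δ = 5/6.
At K = 1 the sum is 0.8333 < 1.2222; at K = 2 it is 1.5278 ≥ 1.2222.
So the minimum punishment length is K = 2.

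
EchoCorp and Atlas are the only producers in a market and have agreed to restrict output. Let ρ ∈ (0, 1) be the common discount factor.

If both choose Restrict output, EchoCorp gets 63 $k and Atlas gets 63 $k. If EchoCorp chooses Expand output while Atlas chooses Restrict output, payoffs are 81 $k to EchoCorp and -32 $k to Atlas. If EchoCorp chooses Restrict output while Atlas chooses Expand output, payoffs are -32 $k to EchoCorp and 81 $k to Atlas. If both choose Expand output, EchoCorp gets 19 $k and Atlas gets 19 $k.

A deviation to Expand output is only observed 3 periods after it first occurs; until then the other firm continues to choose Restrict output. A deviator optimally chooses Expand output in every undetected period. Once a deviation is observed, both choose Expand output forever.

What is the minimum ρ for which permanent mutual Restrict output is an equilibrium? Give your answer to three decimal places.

Deviating for the 3 undetected periods gains 81−63 = 18 per period over cooperation, then loses 63−19 = 44 per period forever once punishment starts.
Gain: 18(1 + ρ + … + ρ^2); loss: 44·ρ^3/(1−ρ).
No profitable deviation ⇔ 18(1−ρ^3) ≤ 44·ρ^3, i.e. ρ^3 ≥ 18/(18+44) = 9/31.
Hence ρ ≥ (9/31)^(1/3) ≈ 0.662.

0.662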